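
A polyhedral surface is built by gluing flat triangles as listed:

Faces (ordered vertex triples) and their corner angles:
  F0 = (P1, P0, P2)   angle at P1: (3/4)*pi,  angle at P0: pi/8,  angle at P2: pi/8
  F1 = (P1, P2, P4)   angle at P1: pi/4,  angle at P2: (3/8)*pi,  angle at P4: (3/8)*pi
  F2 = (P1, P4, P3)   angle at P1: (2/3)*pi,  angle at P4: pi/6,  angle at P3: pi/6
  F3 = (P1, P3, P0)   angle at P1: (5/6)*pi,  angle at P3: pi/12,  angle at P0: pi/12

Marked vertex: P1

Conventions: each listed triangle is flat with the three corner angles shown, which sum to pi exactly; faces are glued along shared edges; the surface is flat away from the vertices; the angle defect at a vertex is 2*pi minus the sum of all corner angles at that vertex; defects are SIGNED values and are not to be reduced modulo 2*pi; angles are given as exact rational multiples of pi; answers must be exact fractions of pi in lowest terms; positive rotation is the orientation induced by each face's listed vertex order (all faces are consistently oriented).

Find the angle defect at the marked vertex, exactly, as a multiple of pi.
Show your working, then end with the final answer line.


Sum of corner angles at P1: (5/2)*pi
defect = 2*pi - (5/2)*pi

Answer: defect(P1) = -pi/2


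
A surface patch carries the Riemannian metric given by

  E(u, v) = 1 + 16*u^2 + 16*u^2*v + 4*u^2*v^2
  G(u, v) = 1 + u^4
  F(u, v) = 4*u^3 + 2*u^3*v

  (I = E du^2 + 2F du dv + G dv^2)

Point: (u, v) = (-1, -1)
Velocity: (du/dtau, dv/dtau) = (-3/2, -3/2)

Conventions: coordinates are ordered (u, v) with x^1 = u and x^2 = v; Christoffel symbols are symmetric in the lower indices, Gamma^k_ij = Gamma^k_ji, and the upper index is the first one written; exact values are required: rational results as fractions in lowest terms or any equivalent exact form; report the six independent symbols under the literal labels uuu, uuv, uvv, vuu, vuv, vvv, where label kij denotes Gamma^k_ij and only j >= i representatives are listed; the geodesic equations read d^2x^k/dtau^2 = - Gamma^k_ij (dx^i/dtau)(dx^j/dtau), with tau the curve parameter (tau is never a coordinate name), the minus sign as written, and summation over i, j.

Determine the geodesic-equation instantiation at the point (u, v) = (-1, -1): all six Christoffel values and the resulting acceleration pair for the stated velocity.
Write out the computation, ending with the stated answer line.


E = 5, F = -2, G = 2 at the point
E_u = -8, E_v = 8, F_u = 6, F_v = -2, G_u = -4, G_v = 0
EG - F^2 = 6;  g^inv = (1/6) * [[2, 2], [2, 5]]
first-kind symbols [ij,l] = (1/2)(d_i g_jl + d_j g_il - d_l g_ij): [uu,u] = E_u/2 = -4, [uu,v] = F_u - E_v/2 = 2, [uv,u] = E_v/2 = 4, [uv,v] = G_u/2 = -2, [vv,u] = F_v - G_u/2 = 0, [vv,v] = G_v/2 = 0
Gamma^u_ij = (G*[ij,u] - F*[ij,v])/(EG - F^2), Gamma^v_ij = (E*[ij,v] - F*[ij,u])/(EG - F^2)
Gamma_uuu = -2/3, Gamma_uuv = 2/3, Gamma_uvv = 0, Gamma_vuu = 1/3, Gamma_vuv = -1/3, Gamma_vvv = 0
d^2u/dtau^2 = -(Gamma_uuu*(-3/2)^2 + 2*Gamma_uuv*(-3/2)*(-3/2) + Gamma_uvv*(-3/2)^2) = -3/2
d^2v/dtau^2 = -(Gamma_vuu*(-3/2)^2 + 2*Gamma_vuv*(-3/2)*(-3/2) + Gamma_vvv*(-3/2)^2) = 3/4

Answer: Gamma_uuu = -2/3, Gamma_uuv = 2/3, Gamma_uvv = 0, Gamma_vuu = 1/3, Gamma_vuv = -1/3, Gamma_vvv = 0; accelerations (d^2u/dtau^2, d^2v/dtau^2) = (-3/2, 3/4)


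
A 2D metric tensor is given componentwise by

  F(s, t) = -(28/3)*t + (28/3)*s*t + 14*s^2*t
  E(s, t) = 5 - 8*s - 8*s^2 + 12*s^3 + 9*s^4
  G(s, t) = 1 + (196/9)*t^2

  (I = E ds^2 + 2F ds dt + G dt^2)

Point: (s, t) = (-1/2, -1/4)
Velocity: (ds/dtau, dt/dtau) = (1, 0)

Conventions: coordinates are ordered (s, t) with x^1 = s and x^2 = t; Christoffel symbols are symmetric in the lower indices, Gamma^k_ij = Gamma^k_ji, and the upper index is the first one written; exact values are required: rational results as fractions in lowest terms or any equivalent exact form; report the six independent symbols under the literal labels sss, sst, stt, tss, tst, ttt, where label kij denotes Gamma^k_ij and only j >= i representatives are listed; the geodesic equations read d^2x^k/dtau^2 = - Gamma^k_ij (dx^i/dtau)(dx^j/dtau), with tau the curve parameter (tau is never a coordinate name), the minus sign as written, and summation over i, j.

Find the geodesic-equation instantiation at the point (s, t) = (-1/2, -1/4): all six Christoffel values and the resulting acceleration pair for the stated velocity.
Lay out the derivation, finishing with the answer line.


E = 97/16, F = 21/8, G = 85/36 at the point
E_s = 9/2, E_t = 0, F_s = 7/6, F_t = -21/2, G_s = 0, G_t = -98/9
EG - F^2 = 1069/144;  g^inv = (144/1069) * [[85/36, -21/8], [-21/8, 97/16]]
first-kind symbols [ij,l] = (1/2)(d_i g_jl + d_j g_il - d_l g_ij): [ss,s] = E_s/2 = 9/4, [ss,t] = F_s - E_t/2 = 7/6, [st,s] = E_t/2 = 0, [st,t] = G_s/2 = 0, [tt,s] = F_t - G_s/2 = -21/2, [tt,t] = G_t/2 = -49/9
Gamma^s_ij = (G*[ij,s] - F*[ij,t])/(EG - F^2), Gamma^t_ij = (E*[ij,t] - F*[ij,s])/(EG - F^2)
Gamma_sss = 324/1069, Gamma_sst = 0, Gamma_stt = -1512/1069, Gamma_tss = 168/1069, Gamma_tst = 0, Gamma_ttt = -784/1069
d^2s/dtau^2 = -(Gamma_sss*(1)^2 + 2*Gamma_sst*(1)*(0) + Gamma_stt*(0)^2) = -324/1069
d^2t/dtau^2 = -(Gamma_tss*(1)^2 + 2*Gamma_tst*(1)*(0) + Gamma_ttt*(0)^2) = -168/1069

Answer: Gamma_sss = 324/1069, Gamma_sst = 0, Gamma_stt = -1512/1069, Gamma_tss = 168/1069, Gamma_tst = 0, Gamma_ttt = -784/1069; accelerations (d^2s/dtau^2, d^2t/dtau^2) = (-324/1069, -168/1069)


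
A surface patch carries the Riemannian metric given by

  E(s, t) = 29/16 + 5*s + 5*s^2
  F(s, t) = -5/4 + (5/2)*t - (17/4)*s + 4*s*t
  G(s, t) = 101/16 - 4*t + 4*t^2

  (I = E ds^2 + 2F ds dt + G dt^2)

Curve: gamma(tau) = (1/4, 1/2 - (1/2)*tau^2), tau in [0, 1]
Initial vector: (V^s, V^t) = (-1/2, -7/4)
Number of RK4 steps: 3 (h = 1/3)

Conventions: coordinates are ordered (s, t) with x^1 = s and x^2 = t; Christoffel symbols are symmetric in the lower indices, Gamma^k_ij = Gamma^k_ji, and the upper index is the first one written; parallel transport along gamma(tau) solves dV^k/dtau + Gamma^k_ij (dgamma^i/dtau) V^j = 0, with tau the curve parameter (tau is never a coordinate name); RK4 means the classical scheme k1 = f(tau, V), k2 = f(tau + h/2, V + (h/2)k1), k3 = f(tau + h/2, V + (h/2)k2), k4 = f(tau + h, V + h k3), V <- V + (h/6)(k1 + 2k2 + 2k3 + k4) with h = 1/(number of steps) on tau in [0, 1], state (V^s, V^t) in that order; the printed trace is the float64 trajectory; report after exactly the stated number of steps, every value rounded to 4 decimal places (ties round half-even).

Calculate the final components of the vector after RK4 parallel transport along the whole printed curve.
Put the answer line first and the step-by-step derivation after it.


Answer: V^s = -1.4681, V^t = -1.8386

gamma'(tau) = (0, -tau); f(tau, V)^k = -Gamma^k_ij(gamma(tau)) gamma'^i(tau) V^j; h = 1/3; intermediate values shown to 6 dp
curve data and Christoffel symbols at the stage parameters:
  tau = 0.000000: gamma = (0.250000, 0.500000), gamma' = (0.000000, 0.000000); Gamma_sss = 1.059215, Gamma_sst = 0.000000, Gamma_stt = 1.055666, Gamma_tss = -0.311377, Gamma_tst = 0.000000, Gamma_ttt = 0.111776
  tau = 0.166667: gamma = (0.250000, 0.486111), gamma' = (0.000000, -0.166667); Gamma_sss = 1.054502, Gamma_sst = 0.000000, Gamma_stt = 1.057160, Gamma_tss = -0.312639, Gamma_tst = 0.000000, Gamma_ttt = 0.111134
  tau = 0.333333: gamma = (0.250000, 0.444444), gamma' = (0.000000, -0.333333); Gamma_sss = 1.040144, Gamma_sst = 0.000000, Gamma_stt = 1.061521, Gamma_tss = -0.316421, Gamma_tst = 0.000000, Gamma_ttt = 0.109166
  tau = 0.500000: gamma = (0.250000, 0.375000), gamma' = (0.000000, -0.500000); Gamma_sss = 1.015497, Gamma_sst = 0.000000, Gamma_stt = 1.068368, Gamma_tss = -0.322698, Gamma_tst = 0.000000, Gamma_ttt = 0.105743
  tau = 0.666667: gamma = (0.250000, 0.277778), gamma' = (0.000000, -0.666667); Gamma_sss = 0.979501, Gamma_sst = 0.000000, Gamma_stt = 1.077008, Gamma_tss = -0.331411, Gamma_tst = 0.000000, Gamma_ttt = 0.100653
  tau = 0.833333: gamma = (0.250000, 0.152778), gamma' = (0.000000, -0.833333); Gamma_sss = 0.930742, Gamma_sst = 0.000000, Gamma_stt = 1.086340, Gamma_tss = -0.342420, Gamma_tst = 0.000000, Gamma_ttt = 0.093599
  tau = 1.000000: gamma = (0.250000, 0.000000), gamma' = (0.000000, -1.000000); Gamma_sss = 0.867564, Gamma_sst = 0.000000, Gamma_stt = 1.094737, Gamma_tss = -0.355447, Gamma_tst = 0.000000, Gamma_ttt = 0.084211
step 0: V^s = -0.5000, V^t = -1.7500
step 1: k1 = (0.000000, 0.000000), k2 = (-0.308338, -0.032414), k3 = (-0.309290, -0.032514), k4 = (-0.623055, -0.064074); V <- V + (h/6)(k1 + 2k2 + 2k3 + k4): V^s = -0.6032, V^t = -1.7608
step 2: k1 = (-0.623033, -0.064072), k2 = (-0.946282, -0.093659), k3 = (-0.948916, -0.093920), k4 = (-1.286724, -0.120252); V <- V + (h/6)(k1 + 2k2 + 2k3 + k4): V^s = -0.9199, V^t = -1.7919
step 3: k1 = (-1.286563, -0.120237), k2 = (-1.640279, -0.141326), k3 = (-1.643461, -0.141600), k4 = (-2.013283, -0.154868); V <- V + (h/6)(k1 + 2k2 + 2k3 + k4): V^s = -1.4681, V^t = -1.8386


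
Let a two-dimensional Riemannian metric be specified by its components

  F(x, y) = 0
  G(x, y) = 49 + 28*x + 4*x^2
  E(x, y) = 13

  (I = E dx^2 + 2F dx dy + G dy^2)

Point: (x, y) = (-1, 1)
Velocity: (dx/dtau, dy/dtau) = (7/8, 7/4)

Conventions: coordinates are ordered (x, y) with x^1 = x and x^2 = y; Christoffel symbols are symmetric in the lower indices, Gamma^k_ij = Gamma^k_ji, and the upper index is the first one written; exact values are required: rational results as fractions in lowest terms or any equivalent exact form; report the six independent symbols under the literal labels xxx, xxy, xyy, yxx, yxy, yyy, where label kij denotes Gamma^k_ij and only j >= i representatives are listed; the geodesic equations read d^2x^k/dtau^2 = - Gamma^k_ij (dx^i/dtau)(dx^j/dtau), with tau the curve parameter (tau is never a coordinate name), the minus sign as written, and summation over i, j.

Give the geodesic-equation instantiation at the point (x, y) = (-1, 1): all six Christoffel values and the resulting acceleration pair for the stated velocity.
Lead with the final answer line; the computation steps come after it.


Answer: Gamma_xxx = 0, Gamma_xxy = 0, Gamma_xyy = -10/13, Gamma_yxx = 0, Gamma_yxy = 2/5, Gamma_yyy = 0; accelerations (d^2x/dtau^2, d^2y/dtau^2) = (245/104, -49/40)

E = 13, F = 0, G = 25 at the point
E_x = 0, E_y = 0, F_x = 0, F_y = 0, G_x = 20, G_y = 0
EG - F^2 = 325;  g^inv = (1/325) * [[25, 0], [0, 13]]
first-kind symbols [ij,l] = (1/2)(d_i g_jl + d_j g_il - d_l g_ij): [xx,x] = E_x/2 = 0, [xx,y] = F_x - E_y/2 = 0, [xy,x] = E_y/2 = 0, [xy,y] = G_x/2 = 10, [yy,x] = F_y - G_x/2 = -10, [yy,y] = G_y/2 = 0
Gamma^x_ij = (G*[ij,x] - F*[ij,y])/(EG - F^2), Gamma^y_ij = (E*[ij,y] - F*[ij,x])/(EG - F^2)
Gamma_xxx = 0, Gamma_xxy = 0, Gamma_xyy = -10/13, Gamma_yxx = 0, Gamma_yxy = 2/5, Gamma_yyy = 0
d^2x/dtau^2 = -(Gamma_xxx*(7/8)^2 + 2*Gamma_xxy*(7/8)*(7/4) + Gamma_xyy*(7/4)^2) = 245/104
d^2y/dtau^2 = -(Gamma_yxx*(7/8)^2 + 2*Gamma_yxy*(7/8)*(7/4) + Gamma_yyy*(7/4)^2) = -49/40


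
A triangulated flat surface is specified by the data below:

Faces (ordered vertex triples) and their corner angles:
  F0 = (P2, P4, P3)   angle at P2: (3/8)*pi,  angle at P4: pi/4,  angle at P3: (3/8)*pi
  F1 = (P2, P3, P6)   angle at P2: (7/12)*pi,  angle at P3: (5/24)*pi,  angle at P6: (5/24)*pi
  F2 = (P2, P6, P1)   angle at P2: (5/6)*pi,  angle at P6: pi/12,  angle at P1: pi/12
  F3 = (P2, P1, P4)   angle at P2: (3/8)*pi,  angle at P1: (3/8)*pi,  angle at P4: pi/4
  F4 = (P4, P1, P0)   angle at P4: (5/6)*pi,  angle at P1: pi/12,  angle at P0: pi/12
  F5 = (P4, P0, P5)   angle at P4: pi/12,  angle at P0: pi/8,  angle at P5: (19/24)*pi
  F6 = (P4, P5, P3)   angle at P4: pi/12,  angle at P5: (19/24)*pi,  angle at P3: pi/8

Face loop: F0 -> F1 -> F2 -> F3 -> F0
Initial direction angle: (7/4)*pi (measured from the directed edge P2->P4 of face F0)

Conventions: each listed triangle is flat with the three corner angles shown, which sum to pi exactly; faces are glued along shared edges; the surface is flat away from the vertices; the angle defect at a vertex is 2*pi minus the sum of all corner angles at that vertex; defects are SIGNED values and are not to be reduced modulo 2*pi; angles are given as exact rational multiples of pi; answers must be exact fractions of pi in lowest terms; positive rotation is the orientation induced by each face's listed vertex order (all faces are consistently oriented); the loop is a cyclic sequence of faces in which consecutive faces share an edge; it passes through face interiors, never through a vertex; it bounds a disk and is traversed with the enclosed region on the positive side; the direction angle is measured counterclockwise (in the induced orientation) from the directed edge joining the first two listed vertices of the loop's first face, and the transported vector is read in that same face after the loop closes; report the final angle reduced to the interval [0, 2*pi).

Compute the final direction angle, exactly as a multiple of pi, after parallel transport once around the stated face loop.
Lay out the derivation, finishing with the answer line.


enclosed vertex P2: corner angles sum to (13/6)*pi, defect = 2*pi - (13/6)*pi = -pi/6
the final direction is the initial angle plus the enclosed defects, taken mod 2*pi in the induced orientation
final angle = (7/4)*pi - pi/6 = (19/12)*pi (mod 2*pi)

Answer: final direction angle = (19/12)*pi


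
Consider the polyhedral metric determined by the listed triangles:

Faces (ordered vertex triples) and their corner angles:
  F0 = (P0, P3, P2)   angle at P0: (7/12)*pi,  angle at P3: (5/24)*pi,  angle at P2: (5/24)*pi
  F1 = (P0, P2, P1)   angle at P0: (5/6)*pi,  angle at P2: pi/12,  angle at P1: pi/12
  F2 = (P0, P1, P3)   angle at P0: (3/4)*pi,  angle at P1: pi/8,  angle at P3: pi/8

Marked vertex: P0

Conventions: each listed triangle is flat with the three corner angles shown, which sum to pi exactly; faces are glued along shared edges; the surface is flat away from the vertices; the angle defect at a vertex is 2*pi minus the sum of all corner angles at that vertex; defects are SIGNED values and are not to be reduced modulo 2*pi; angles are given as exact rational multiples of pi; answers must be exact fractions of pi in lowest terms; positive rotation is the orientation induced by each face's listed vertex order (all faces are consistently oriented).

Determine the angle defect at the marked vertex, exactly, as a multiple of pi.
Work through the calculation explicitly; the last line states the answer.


Sum of corner angles at P0: (13/6)*pi
defect = 2*pi - (13/6)*pi

Answer: defect(P0) = -pi/6


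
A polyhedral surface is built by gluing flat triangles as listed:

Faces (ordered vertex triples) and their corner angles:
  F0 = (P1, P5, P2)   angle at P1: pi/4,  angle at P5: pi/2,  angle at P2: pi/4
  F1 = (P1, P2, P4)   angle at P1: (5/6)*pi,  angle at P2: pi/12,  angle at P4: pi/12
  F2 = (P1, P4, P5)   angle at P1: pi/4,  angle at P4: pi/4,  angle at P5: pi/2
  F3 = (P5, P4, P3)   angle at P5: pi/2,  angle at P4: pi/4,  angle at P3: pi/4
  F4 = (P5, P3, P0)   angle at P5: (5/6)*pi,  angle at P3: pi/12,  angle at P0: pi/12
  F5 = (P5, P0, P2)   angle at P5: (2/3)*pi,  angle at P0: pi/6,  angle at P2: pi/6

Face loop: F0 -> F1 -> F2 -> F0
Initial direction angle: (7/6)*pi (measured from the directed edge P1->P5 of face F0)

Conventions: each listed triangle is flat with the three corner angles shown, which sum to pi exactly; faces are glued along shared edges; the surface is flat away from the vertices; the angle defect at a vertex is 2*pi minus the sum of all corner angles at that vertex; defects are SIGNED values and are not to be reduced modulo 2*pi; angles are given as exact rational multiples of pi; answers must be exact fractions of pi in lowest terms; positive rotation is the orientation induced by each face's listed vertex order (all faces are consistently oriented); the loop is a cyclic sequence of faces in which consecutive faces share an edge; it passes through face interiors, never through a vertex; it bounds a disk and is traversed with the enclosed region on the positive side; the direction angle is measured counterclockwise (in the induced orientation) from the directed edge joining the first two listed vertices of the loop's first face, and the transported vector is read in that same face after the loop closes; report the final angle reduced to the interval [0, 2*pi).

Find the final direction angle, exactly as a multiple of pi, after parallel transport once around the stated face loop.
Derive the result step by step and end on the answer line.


enclosed vertex P1: corner angles sum to (4/3)*pi, defect = 2*pi - (4/3)*pi = (2/3)*pi
by Gauss-Bonnet the loop rotates the vector by the enclosed defect sum (positive orientation, mod 2*pi)
final angle = (7/6)*pi + (2/3)*pi = (11/6)*pi (mod 2*pi)

Answer: final direction angle = (11/6)*pi


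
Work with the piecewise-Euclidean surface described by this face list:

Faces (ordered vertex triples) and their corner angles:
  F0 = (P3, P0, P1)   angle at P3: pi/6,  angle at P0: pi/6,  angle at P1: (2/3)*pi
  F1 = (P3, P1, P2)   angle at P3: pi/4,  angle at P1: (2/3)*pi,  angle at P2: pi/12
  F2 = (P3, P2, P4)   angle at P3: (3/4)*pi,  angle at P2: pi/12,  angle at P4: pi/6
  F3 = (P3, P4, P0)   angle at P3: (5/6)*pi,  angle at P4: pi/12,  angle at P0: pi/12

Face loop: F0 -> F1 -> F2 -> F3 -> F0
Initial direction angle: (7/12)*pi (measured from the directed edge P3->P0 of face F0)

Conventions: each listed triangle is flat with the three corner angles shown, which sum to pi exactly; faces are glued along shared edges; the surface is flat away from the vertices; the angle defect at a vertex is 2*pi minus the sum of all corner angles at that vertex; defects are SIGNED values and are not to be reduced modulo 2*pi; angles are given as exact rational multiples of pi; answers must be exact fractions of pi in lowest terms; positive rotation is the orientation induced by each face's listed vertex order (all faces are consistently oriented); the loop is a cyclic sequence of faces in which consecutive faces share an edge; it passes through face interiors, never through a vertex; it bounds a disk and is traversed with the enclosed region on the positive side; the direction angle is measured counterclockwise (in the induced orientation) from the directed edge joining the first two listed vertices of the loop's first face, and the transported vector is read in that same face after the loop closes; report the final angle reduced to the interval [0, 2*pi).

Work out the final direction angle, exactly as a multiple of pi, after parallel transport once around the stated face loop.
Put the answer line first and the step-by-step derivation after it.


Answer: final direction angle = (7/12)*pi

enclosed vertex P3: corner angles sum to 2*pi, defect = 2*pi - 2*pi = 0
summing the enclosed defects onto the initial angle, mod 2*pi in the induced orientation:
final angle = (7/12)*pi + 0 = (7/12)*pi (mod 2*pi)


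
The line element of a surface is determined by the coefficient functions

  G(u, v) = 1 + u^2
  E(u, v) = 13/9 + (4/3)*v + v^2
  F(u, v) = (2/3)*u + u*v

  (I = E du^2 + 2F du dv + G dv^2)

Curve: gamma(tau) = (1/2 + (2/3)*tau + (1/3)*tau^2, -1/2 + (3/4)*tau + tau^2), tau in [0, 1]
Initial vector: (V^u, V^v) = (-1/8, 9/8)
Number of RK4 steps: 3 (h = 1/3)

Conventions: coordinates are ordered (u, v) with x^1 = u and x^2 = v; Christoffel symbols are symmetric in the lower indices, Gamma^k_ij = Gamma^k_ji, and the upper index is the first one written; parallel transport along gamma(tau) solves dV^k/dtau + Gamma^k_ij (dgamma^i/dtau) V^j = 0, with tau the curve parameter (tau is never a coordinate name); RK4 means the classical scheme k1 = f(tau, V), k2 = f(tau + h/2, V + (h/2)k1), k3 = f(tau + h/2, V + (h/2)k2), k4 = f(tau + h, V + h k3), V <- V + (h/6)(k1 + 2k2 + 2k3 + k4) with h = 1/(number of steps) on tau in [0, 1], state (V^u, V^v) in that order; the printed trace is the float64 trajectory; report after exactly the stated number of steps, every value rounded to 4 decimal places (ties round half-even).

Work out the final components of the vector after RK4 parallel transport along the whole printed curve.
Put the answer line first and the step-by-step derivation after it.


Answer: V^u = -0.2886, V^v = 0.9110

gamma'(tau) = (2/3 + (2/3)*tau, 3/4 + 2*tau); f(tau, V)^k = -Gamma^k_ij(gamma(tau)) gamma'^i(tau) V^j; h = 1/3; intermediate values shown to 6 dp
curve data and Christoffel symbols at the stage parameters:
  tau = 0.000000: gamma = (0.500000, -0.500000), gamma' = (0.666667, 0.750000); Gamma_uuu = 0.000000, Gamma_uuv = 0.130435, Gamma_uvv = 0.000000, Gamma_vuu = 0.000000, Gamma_vuv = 0.391304, Gamma_vvv = 0.000000
  tau = 0.166667: gamma = (0.620370, -0.347222), gamma' = (0.777778, 1.083333); Gamma_uuu = 0.000000, Gamma_uuv = 0.214839, Gamma_uvv = 0.000000, Gamma_vuu = 0.000000, Gamma_vuv = 0.417223, Gamma_vvv = 0.000000
  tau = 0.333333: gamma = (0.759259, -0.138889), gamma' = (0.888889, 1.416667); Gamma_uuu = 0.000000, Gamma_uuv = 0.284513, Gamma_uvv = 0.000000, Gamma_vuu = 0.000000, Gamma_vuv = 0.409299, Gamma_vvv = 0.000000
  tau = 0.500000: gamma = (0.916667, 0.125000), gamma' = (1.000000, 1.750000); Gamma_uuu = 0.000000, Gamma_uuv = 0.320901, Gamma_uvv = 0.000000, Gamma_vuu = 0.000000, Gamma_vuv = 0.371569, Gamma_vvv = 0.000000
  tau = 0.666667: gamma = (1.092593, 0.444444), gamma' = (1.111111, 2.083333); Gamma_uuu = 0.000000, Gamma_uuv = 0.324097, Gamma_uvv = 0.000000, Gamma_vuu = 0.000000, Gamma_vuv = 0.318696, Gamma_vvv = 0.000000
  tau = 0.833333: gamma = (1.287037, 0.819444), gamma' = (1.222222, 2.416667); Gamma_uuu = 0.000000, Gamma_uuv = 0.305471, Gamma_uvv = 0.000000, Gamma_vuu = 0.000000, Gamma_vuv = 0.264551, Gamma_vvv = 0.000000
  tau = 1.000000: gamma = (1.500000, 1.250000), gamma' = (1.333333, 2.750000); Gamma_uuu = 0.000000, Gamma_uuv = 0.276830, Gamma_uvv = 0.000000, Gamma_vuu = 0.000000, Gamma_vuv = 0.216650, Gamma_vvv = 0.000000
step 0: V^u = -0.1250, V^v = 1.1250
step 1: k1 = (-0.085598, -0.256793), k2 = (-0.148419, -0.288234), k3 = (-0.145107, -0.281801), k4 = (-0.190879, -0.274598); V <- V + (h/6)(k1 + 2k2 + 2k3 + k4): V^u = -0.1730, V^v = 1.0321
step 2: k1 = (-0.191310, -0.275218), k2 = (-0.201451, -0.233260), k3 = (-0.202746, -0.234759), k4 = (-0.181079, -0.178061); V <- V + (h/6)(k1 + 2k2 + 2k3 + k4): V^u = -0.2386, V^v = 0.9550
step 3: k1 = (-0.182803, -0.179756), k2 = (-0.146740, -0.127083), k3 = (-0.154454, -0.133764), k4 = (-0.115208, -0.090162); V <- V + (h/6)(k1 + 2k2 + 2k3 + k4): V^u = -0.2886, V^v = 0.9110


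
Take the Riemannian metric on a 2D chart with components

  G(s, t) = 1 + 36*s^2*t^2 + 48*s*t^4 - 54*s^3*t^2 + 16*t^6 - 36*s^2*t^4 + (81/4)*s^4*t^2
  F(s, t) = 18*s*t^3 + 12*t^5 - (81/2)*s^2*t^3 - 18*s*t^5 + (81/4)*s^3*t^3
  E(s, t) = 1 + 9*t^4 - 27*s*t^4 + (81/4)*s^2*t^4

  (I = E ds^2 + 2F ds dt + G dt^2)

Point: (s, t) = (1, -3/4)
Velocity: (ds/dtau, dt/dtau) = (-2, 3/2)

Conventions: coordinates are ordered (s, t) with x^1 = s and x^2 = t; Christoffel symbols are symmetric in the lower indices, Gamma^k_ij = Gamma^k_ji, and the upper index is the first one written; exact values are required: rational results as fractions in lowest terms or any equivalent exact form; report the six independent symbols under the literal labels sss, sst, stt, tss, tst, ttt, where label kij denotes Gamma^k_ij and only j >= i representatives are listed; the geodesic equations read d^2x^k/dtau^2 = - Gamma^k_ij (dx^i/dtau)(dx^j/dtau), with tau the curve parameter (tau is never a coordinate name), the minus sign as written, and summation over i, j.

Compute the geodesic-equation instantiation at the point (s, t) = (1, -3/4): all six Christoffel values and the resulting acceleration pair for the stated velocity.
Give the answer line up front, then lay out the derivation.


Answer: Gamma_sss = 2187/9853, Gamma_sst = -1944/9853, Gamma_stt = -7128/9853, Gamma_tss = 7290/9853, Gamma_tst = -6480/9853, Gamma_ttt = -23760/9853; accelerations (d^2s/dtau^2, d^2t/dtau^2) = (-4374/9853, -14580/9853)

E = 1753/1024, F = 1215/512, G = 2281/256 at the point
E_s = 2187/512, E_t = -243/64, F_s = 2673/512, F_t = -1701/128, G_s = -405/32, G_t = -1485/32
EG - F^2 = 9853/1024;  g^inv = (1024/9853) * [[2281/256, -1215/512], [-1215/512, 1753/1024]]
first-kind symbols [ij,l] = (1/2)(d_i g_jl + d_j g_il - d_l g_ij): [ss,s] = E_s/2 = 2187/1024, [ss,t] = F_s - E_t/2 = 3645/512, [st,s] = E_t/2 = -243/128, [st,t] = G_s/2 = -405/64, [tt,s] = F_t - G_s/2 = -891/128, [tt,t] = G_t/2 = -1485/64
Gamma^s_ij = (G*[ij,s] - F*[ij,t])/(EG - F^2), Gamma^t_ij = (E*[ij,t] - F*[ij,s])/(EG - F^2)
Gamma_sss = 2187/9853, Gamma_sst = -1944/9853, Gamma_stt = -7128/9853, Gamma_tss = 7290/9853, Gamma_tst = -6480/9853, Gamma_ttt = -23760/9853
d^2s/dtau^2 = -(Gamma_sss*(-2)^2 + 2*Gamma_sst*(-2)*(3/2) + Gamma_stt*(3/2)^2) = -4374/9853
d^2t/dtau^2 = -(Gamma_tss*(-2)^2 + 2*Gamma_tst*(-2)*(3/2) + Gamma_ttt*(3/2)^2) = -14580/9853


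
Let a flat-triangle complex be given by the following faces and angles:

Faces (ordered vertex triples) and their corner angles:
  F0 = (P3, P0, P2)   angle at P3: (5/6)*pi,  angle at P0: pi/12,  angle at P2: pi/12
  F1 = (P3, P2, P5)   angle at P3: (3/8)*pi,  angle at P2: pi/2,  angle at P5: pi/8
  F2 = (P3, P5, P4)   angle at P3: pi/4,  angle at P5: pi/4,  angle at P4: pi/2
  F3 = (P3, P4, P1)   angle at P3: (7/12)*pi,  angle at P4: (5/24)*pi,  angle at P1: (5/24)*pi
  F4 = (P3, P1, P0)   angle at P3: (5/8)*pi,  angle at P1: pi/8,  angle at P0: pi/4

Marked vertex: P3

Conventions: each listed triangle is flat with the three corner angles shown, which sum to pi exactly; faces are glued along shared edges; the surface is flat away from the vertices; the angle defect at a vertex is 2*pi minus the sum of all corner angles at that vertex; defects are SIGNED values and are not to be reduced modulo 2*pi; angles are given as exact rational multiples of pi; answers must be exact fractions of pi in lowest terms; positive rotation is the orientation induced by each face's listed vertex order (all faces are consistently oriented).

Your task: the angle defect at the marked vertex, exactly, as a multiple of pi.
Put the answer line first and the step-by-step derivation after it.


Answer: defect(P3) = (-2/3)*pi

Sum of corner angles at P3: (8/3)*pi
defect = 2*pi - (8/3)*pi


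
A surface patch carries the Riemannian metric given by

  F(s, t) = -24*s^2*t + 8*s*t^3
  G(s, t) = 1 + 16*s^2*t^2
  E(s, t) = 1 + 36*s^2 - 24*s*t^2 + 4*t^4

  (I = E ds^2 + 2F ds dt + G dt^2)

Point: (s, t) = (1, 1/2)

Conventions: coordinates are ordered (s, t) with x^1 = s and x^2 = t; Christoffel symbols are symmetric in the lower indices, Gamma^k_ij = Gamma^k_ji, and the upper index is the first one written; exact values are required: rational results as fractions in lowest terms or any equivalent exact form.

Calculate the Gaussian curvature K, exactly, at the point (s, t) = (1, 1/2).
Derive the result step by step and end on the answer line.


E = 125/4, F = -11, G = 5, EG - F^2 = 141/4 at the point
E_s = 66, E_t = -22, F_s = -23, F_t = -18, G_s = 8, G_t = 16
E_tt = -36, F_st = -42, G_ss = 8
By Brioschi, K is (det M1 - det M2) divided by (EG - F^2) squared.
M1 = [[-E_tt/2 + F_st - G_ss/2, E_s/2, F_s - E_t/2], [F_t - G_s/2, E, F], [G_t/2, F, G]] = [[-28, 33, -12], [-22, 125/4, -11], [8, -11, 5]]; det M1 = -165
M2 = [[0, E_t/2, G_s/2], [E_t/2, E, F], [G_s/2, F, G]] = [[0, -11, 4], [-11, 125/4, -11], [4, -11, 5]]; det M2 = -137
det M1 - det M2 = -28; K = -28 / (141/4)^2 = -448/19881

Answer: K = -448/19881


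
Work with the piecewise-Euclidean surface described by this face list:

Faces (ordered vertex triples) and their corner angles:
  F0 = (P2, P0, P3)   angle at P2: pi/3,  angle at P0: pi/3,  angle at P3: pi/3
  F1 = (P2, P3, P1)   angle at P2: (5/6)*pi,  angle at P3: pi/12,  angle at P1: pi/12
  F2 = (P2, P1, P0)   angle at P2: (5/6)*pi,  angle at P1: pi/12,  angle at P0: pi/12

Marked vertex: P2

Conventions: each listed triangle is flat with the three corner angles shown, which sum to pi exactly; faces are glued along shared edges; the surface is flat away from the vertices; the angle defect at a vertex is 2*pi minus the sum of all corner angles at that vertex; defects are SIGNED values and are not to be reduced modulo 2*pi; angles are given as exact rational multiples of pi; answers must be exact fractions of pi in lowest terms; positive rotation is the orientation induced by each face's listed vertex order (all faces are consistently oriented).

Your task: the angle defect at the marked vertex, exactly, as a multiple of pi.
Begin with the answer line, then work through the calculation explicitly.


Answer: defect(P2) = 0

Sum of corner angles at P2: 2*pi
defect = 2*pi - 2*pi


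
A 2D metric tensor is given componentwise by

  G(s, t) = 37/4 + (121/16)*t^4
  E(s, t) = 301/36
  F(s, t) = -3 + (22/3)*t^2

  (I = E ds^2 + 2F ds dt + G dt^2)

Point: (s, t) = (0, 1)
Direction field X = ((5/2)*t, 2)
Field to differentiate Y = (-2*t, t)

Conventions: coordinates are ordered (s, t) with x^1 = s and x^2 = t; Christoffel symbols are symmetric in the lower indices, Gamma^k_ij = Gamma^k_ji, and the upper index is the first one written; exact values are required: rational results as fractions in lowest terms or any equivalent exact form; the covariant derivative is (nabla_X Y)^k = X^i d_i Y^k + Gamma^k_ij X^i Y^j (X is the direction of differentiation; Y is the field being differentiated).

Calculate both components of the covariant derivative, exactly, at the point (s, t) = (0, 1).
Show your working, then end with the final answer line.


E = 301/36, F = 13/3, G = 269/16 at the point
E_s = 0, E_t = 0, F_s = 0, F_t = 44/3, G_s = 0, G_t = 121/4
EG - F^2 = 70153/576;  g^inv = (576/70153) * [[269/16, -13/3], [-13/3, 301/36]]
first-kind symbols [ij,l] = (1/2)(d_i g_jl + d_j g_il - d_l g_ij): [ss,s] = E_s/2 = 0, [ss,t] = F_s - E_t/2 = 0, [st,s] = E_t/2 = 0, [st,t] = G_s/2 = 0, [tt,s] = F_t - G_s/2 = 44/3, [tt,t] = G_t/2 = 121/8
Gamma^s_ij = (G*[ij,s] - F*[ij,t])/(EG - F^2), Gamma^t_ij = (E*[ij,t] - F*[ij,s])/(EG - F^2)
Gamma_sss = 0, Gamma_sst = 0, Gamma_stt = 104280/70153, Gamma_tss = 0, Gamma_tst = 0, Gamma_ttt = 36234/70153
X = (5/2, 2), Y = (-2, 1) at the point

Answer: (nabla_X Y)^s = -72052/70153, (nabla_X Y)^t = 212774/70153


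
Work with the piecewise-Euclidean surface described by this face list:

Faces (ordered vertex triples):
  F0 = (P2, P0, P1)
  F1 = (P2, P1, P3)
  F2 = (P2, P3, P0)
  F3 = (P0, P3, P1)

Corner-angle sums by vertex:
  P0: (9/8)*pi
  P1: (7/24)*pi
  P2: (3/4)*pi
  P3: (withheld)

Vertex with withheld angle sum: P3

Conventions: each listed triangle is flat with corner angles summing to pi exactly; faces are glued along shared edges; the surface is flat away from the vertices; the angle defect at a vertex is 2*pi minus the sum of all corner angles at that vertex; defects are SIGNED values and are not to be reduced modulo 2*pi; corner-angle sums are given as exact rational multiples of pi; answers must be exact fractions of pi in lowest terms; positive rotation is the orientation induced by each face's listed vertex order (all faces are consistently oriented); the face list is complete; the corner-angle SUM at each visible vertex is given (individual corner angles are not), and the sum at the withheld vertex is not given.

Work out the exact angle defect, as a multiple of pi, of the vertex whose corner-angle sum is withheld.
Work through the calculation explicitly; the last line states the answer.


V = 4, E = 6, F = 4; chi = V - E + F = 2
Gauss-Bonnet: total defect = 2*pi*chi = 4*pi; visible defects sum to (23/6)*pi

Answer: defect(P3) = pi/6


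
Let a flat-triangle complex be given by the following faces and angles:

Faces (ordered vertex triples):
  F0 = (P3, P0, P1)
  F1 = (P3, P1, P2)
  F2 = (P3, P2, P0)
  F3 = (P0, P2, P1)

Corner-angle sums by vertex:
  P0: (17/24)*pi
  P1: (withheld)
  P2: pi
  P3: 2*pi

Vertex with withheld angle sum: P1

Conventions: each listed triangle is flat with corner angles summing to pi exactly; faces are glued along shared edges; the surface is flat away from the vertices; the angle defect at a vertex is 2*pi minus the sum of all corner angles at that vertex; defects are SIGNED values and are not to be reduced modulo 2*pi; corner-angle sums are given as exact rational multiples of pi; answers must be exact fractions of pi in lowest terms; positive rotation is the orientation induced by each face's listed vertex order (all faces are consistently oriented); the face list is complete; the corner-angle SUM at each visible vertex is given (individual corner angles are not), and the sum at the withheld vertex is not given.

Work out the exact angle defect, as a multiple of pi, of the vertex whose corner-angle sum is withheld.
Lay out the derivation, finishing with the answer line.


V = 4, E = 6, F = 4; chi = V - E + F = 2
Gauss-Bonnet: total defect = 2*pi*chi = 4*pi; visible defects sum to (55/24)*pi

Answer: defect(P1) = (41/24)*pi


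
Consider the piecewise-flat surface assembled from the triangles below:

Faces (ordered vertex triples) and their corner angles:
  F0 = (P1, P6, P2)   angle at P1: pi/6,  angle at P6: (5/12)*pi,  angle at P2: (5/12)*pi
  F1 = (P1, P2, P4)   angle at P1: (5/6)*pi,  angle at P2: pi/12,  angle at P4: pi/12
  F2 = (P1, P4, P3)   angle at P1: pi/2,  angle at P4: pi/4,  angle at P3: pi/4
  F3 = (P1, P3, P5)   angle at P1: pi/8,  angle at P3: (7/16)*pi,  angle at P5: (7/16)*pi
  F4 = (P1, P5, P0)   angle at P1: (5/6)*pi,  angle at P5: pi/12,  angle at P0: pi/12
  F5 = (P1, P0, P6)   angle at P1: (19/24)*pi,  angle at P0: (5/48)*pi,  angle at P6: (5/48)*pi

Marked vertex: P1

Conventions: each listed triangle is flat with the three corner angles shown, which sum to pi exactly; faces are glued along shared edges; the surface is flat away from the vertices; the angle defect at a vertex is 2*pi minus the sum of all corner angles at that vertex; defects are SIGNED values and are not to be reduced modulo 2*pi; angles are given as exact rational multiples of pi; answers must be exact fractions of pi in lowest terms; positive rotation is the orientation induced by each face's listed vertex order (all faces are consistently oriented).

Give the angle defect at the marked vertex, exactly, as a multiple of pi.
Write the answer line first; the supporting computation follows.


Answer: defect(P1) = (-5/4)*pi

Sum of corner angles at P1: (13/4)*pi
defect = 2*pi - (13/4)*pi


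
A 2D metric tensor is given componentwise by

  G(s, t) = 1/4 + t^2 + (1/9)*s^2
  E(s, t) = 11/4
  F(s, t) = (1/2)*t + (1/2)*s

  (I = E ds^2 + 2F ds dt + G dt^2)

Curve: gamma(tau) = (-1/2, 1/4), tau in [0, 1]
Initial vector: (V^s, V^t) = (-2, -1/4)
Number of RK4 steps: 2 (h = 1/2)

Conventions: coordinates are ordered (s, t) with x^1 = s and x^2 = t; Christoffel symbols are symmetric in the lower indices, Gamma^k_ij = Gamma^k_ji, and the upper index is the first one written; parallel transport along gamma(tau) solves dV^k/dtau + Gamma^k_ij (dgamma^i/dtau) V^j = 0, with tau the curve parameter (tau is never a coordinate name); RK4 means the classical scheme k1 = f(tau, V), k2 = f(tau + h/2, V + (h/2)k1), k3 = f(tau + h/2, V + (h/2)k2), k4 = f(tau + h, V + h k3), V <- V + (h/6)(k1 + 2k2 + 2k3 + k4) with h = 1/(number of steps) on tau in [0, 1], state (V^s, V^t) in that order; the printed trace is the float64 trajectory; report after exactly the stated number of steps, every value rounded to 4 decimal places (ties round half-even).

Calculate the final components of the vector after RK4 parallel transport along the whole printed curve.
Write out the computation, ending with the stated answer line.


gamma'(tau) = (0, 0); f(tau, V)^k = -Gamma^k_ij(gamma(tau)) gamma'^i(tau) V^j; h = 1/2; intermediate values shown to 6 dp
curve data and Christoffel symbols at the stage parameters:
  tau = 0.000000: gamma = (-0.500000, 0.250000), gamma' = (0.000000, 0.000000); Gamma_sss = 0.067925, Gamma_sst = -0.007547, Gamma_stt = 0.239413, Gamma_tss = 1.494340, Gamma_tst = -0.166038, Gamma_ttt = 0.822642
  tau = 0.250000: gamma = (-0.500000, 0.250000), gamma' = (0.000000, 0.000000); Gamma_sss = 0.067925, Gamma_sst = -0.007547, Gamma_stt = 0.239413, Gamma_tss = 1.494340, Gamma_tst = -0.166038, Gamma_ttt = 0.822642
  tau = 0.500000: gamma = (-0.500000, 0.250000), gamma' = (0.000000, 0.000000); Gamma_sss = 0.067925, Gamma_sst = -0.007547, Gamma_stt = 0.239413, Gamma_tss = 1.494340, Gamma_tst = -0.166038, Gamma_ttt = 0.822642
  tau = 0.750000: gamma = (-0.500000, 0.250000), gamma' = (0.000000, 0.000000); Gamma_sss = 0.067925, Gamma_sst = -0.007547, Gamma_stt = 0.239413, Gamma_tss = 1.494340, Gamma_tst = -0.166038, Gamma_ttt = 0.822642
  tau = 1.000000: gamma = (-0.500000, 0.250000), gamma' = (0.000000, 0.000000); Gamma_sss = 0.067925, Gamma_sst = -0.007547, Gamma_stt = 0.239413, Gamma_tss = 1.494340, Gamma_tst = -0.166038, Gamma_ttt = 0.822642
step 0: V^s = -2.0000, V^t = -0.2500
step 1: k1 = (0.000000, 0.000000), k2 = (0.000000, 0.000000), k3 = (0.000000, 0.000000), k4 = (0.000000, 0.000000); V <- V + (h/6)(k1 + 2k2 + 2k3 + k4): V^s = -2.0000, V^t = -0.2500
step 2: k1 = (0.000000, 0.000000), k2 = (0.000000, 0.000000), k3 = (0.000000, 0.000000), k4 = (0.000000, 0.000000); V <- V + (h/6)(k1 + 2k2 + 2k3 + k4): V^s = -2.0000, V^t = -0.2500

Answer: V^s = -2.0000, V^t = -0.2500


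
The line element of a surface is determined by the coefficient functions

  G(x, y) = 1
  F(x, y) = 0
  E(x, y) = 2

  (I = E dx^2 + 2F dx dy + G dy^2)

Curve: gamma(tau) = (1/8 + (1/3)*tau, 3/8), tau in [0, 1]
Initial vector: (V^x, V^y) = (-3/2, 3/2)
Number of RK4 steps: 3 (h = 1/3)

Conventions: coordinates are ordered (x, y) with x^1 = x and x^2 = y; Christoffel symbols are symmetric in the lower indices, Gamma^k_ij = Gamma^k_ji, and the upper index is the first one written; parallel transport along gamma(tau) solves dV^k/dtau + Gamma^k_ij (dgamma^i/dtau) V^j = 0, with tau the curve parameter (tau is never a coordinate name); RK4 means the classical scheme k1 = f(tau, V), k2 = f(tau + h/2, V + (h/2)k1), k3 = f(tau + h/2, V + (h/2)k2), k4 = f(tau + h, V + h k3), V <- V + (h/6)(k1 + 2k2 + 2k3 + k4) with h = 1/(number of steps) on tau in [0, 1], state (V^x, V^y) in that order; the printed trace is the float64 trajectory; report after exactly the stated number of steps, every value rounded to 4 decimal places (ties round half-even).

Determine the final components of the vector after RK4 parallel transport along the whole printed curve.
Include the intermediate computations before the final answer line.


gamma'(tau) = (1/3, 0); f(tau, V)^k = -Gamma^k_ij(gamma(tau)) gamma'^i(tau) V^j; h = 1/3; intermediate values shown to 6 dp
curve data and Christoffel symbols at the stage parameters:
  tau = 0.000000: gamma = (0.125000, 0.375000), gamma' = (0.333333, 0.000000); Gamma_xxx = 0.000000, Gamma_xxy = 0.000000, Gamma_xyy = 0.000000, Gamma_yxx = 0.000000, Gamma_yxy = 0.000000, Gamma_yyy = 0.000000
  tau = 0.166667: gamma = (0.180556, 0.375000), gamma' = (0.333333, 0.000000); Gamma_xxx = 0.000000, Gamma_xxy = 0.000000, Gamma_xyy = 0.000000, Gamma_yxx = 0.000000, Gamma_yxy = 0.000000, Gamma_yyy = 0.000000
  tau = 0.333333: gamma = (0.236111, 0.375000), gamma' = (0.333333, 0.000000); Gamma_xxx = 0.000000, Gamma_xxy = 0.000000, Gamma_xyy = 0.000000, Gamma_yxx = 0.000000, Gamma_yxy = 0.000000, Gamma_yyy = 0.000000
  tau = 0.500000: gamma = (0.291667, 0.375000), gamma' = (0.333333, 0.000000); Gamma_xxx = 0.000000, Gamma_xxy = 0.000000, Gamma_xyy = 0.000000, Gamma_yxx = 0.000000, Gamma_yxy = 0.000000, Gamma_yyy = 0.000000
  tau = 0.666667: gamma = (0.347222, 0.375000), gamma' = (0.333333, 0.000000); Gamma_xxx = 0.000000, Gamma_xxy = 0.000000, Gamma_xyy = 0.000000, Gamma_yxx = 0.000000, Gamma_yxy = 0.000000, Gamma_yyy = 0.000000
  tau = 0.833333: gamma = (0.402778, 0.375000), gamma' = (0.333333, 0.000000); Gamma_xxx = 0.000000, Gamma_xxy = 0.000000, Gamma_xyy = 0.000000, Gamma_yxx = 0.000000, Gamma_yxy = 0.000000, Gamma_yyy = 0.000000
  tau = 1.000000: gamma = (0.458333, 0.375000), gamma' = (0.333333, 0.000000); Gamma_xxx = 0.000000, Gamma_xxy = 0.000000, Gamma_xyy = 0.000000, Gamma_yxx = 0.000000, Gamma_yxy = 0.000000, Gamma_yyy = 0.000000
step 0: V^x = -1.5000, V^y = 1.5000
step 1: k1 = (0.000000, 0.000000), k2 = (0.000000, 0.000000), k3 = (0.000000, 0.000000), k4 = (0.000000, 0.000000); V <- V + (h/6)(k1 + 2k2 + 2k3 + k4): V^x = -1.5000, V^y = 1.5000
step 2: k1 = (0.000000, 0.000000), k2 = (0.000000, 0.000000), k3 = (0.000000, 0.000000), k4 = (0.000000, 0.000000); V <- V + (h/6)(k1 + 2k2 + 2k3 + k4): V^x = -1.5000, V^y = 1.5000
step 3: k1 = (0.000000, 0.000000), k2 = (0.000000, 0.000000), k3 = (0.000000, 0.000000), k4 = (0.000000, 0.000000); V <- V + (h/6)(k1 + 2k2 + 2k3 + k4): V^x = -1.5000, V^y = 1.5000

Answer: V^x = -1.5000, V^y = 1.5000
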